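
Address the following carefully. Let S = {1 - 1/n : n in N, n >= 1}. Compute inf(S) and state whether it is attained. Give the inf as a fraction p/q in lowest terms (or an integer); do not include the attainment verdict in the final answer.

Analysis:
- Values: 0, 1/2, 2/3, 3/4, ... strictly increasing.
- Minimum is 0 (n=1); inf = 0 (attained).
- 1 - 1/n -> 1 from below; sup = 1, not attained.
Conclusion: inf(S) = 0, attained in S.

0


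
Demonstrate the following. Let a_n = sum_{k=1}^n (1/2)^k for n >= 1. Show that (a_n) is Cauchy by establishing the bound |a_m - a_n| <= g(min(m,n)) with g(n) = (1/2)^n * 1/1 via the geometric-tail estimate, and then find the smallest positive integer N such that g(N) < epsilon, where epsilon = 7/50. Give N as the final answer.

For m > n >= 1: |a_m - a_n| = sum_{k=n+1}^m (1/2)^k < sum_{k=n+1}^infinity (1/2)^k = (1/2)^(n+1) / (1 - 1/2) = (1/2)^n * (1/2) * (2/1) = (1/2)^n * 1/1.
So g(n) = (1/2)^n / 1. Since g(n) -> 0, (a_n) is Cauchy.
Now solve g(N) < 7/50: (1/2)^N / 1 < 7/50 <=> 2^N > 1 / (1 * 7/50) = 50/7.
Check powers of 2: 2^2 = 4 <= 50/7, 2^3 = 8 > 50/7.
So the smallest such N is 3. Check: g(3) = 1/(1 * 8) = 1/8 < 7/50.

3


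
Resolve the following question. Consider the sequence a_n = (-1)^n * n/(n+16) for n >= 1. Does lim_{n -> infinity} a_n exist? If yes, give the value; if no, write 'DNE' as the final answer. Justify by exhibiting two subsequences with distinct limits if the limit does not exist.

Examine the behaviour of a_n along subsequences.
a_{2k} = 2k/(2k+16) -> 1. a_{2k+1} = -(2k+1)/(2k+17) -> -1.
Since these two subsequential limits are 1 and -1, distinct, the full sequence cannot converge (a convergent sequence has all subsequences tending to the same limit). So lim a_n does not exist.

DNE


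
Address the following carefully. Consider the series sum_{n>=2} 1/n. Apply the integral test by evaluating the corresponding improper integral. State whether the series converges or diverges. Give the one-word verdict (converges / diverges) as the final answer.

Let f(x) = 1/x. Then f is positive, continuous, and decreasing on [2, infinity), so the integral test applies.
Compute the improper integral int_{2}^infinity f(x) dx:
  antiderivative F(x) = log(x).
  As x -> infinity, log(x) -> infinity.
  So int = infinity - log(2) = infinity. By the integral test, the series diverges.

diverges


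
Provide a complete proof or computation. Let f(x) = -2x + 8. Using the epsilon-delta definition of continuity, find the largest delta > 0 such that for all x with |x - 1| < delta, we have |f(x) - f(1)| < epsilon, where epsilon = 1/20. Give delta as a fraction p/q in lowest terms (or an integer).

We compute f(1) = -2*(1) + 8 = 6.
|f(x) - f(1)| = |-2x + 8 - (6)| = |-2(x - 1)| = 2|x - 1|.
We need 2|x - 1| < 1/20, i.e. |x - 1| < 1/20 / 2 = 1/40.
So any delta <= 1/40 works. Conversely, if delta > 1/40, then x = 1 + 1/40 satisfies |x - 1| = 1/40 < delta but |f(x) - f(1)| = 2 * 1/40 = 1/20, which is not < 1/20; so no larger delta works.
Hence the largest such delta is 1/40.

1/40


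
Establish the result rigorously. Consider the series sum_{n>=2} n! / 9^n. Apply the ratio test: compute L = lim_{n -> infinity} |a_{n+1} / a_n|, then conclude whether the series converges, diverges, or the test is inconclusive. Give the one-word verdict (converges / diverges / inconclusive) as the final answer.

Let a_n denote the general term. Form the ratio a_{n+1}/a_n and simplify:
a_{n+1}/a_n = n/9 + 1/9
Take the limit as n -> infinity: L = infinity.
Since L = infinity > 1 (or L = infinity), the ratio test implies the series diverges.

diverges


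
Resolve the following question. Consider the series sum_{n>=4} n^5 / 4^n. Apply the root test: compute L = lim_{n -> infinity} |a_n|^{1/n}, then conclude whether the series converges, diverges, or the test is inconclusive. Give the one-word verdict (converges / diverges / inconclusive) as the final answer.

Let a_n denote the general term. Form |a_n|^(1/n) and simplify:
|a_n|^(1/n) = n^(5/n)/4
Take the limit as n -> infinity: L = 1/4.
Since L = 1/4 < 1, the root test implies convergence.

converges


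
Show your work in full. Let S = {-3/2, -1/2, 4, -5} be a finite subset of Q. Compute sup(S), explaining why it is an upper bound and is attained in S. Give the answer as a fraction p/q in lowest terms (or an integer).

S is finite, so sup(S) = max(S).
Sorted decreasing:
4, -1/2, -3/2, -5
The extremum is 4.
For every x in S, x <= 4. And 4 is in S, so it is attained.
Therefore sup(S) = 4.

4


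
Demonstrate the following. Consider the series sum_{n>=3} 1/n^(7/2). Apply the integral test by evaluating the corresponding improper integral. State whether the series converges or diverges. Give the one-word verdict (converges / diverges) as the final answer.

Let f(x) = x^(-7/2). Then f is positive, continuous, and decreasing on [3, infinity), so the integral test applies.
Compute the improper integral int_{3}^infinity f(x) dx:
  antiderivative F(x) = -2/(5*x^(5/2)).
  As x -> infinity, F(x) -> 0 (since p = 7/2 > 1).
  So int = F(infinity) - F(3) = 0 - (-2*sqrt(3)/135) = 2*sqrt(3)/135.
  Finite, so by the integral test, the series converges.

converges


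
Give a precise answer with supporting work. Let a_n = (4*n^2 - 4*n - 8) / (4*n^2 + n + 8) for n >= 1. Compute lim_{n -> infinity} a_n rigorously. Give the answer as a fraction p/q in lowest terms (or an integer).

Divide numerator and denominator by n^2, the highest power:
numerator / n^2 = 4 - 4/n - 8/n^2
denominator / n^2 = 4 + 1/n + 8/n^2
As n -> infinity, all terms of the form c/n^k (k >= 1) tend to 0.
So numerator / n^2 -> 4 and denominator / n^2 -> 4.
Therefore lim a_n = 1.

1


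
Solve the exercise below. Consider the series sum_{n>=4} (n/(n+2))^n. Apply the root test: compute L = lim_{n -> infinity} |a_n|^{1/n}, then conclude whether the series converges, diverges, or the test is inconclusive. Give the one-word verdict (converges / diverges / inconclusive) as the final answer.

Let a_n denote the general term. Form |a_n|^(1/n) and simplify:
|a_n|^(1/n) = n/(n + 2)
Take the limit as n -> infinity: L = 1.
Since L = 1, the root test is inconclusive. (In fact a_n = (n/(n+2))^n -> e^(-2) != 0, so the nth-term test shows divergence; but the root test itself gives no conclusion.)

inconclusive


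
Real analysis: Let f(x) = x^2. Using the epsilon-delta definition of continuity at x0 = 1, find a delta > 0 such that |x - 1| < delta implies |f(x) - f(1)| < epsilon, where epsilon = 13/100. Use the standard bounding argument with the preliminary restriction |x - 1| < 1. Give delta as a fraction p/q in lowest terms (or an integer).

Factor: |x^2 - (1)^2| = |x - 1| * |x + 1|.
Impose |x - 1| < 1 first. Then |x + 1| = |(x - 1) + 2*(1)| <= |x - 1| + 2*|1| < 1 + 2 = 3.
So |x^2 - (1)^2| < delta * 3.
We need delta * 3 <= 13/100, i.e. delta <= 13/100/3 = 13/300.
Since 13/300 < 1, this is tighter than 1; take delta = 13/300.
So delta = 13/300 works.

13/300


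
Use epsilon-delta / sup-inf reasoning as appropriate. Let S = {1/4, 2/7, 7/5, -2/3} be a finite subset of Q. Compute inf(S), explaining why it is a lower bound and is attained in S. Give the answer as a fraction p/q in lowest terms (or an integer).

S is finite, so inf(S) = min(S).
Sorted increasing:
-2/3, 1/4, 2/7, 7/5
The extremum is -2/3.
For every x in S, x >= -2/3. And -2/3 is in S, so it is attained.
Therefore inf(S) = -2/3.

-2/3


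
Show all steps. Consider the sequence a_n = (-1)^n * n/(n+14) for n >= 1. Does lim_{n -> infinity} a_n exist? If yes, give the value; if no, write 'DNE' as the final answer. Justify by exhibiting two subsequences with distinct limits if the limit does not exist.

Examine the behaviour of a_n along subsequences.
a_{2k} = 2k/(2k+14) -> 1. a_{2k+1} = -(2k+1)/(2k+15) -> -1.
Since these two subsequential limits are 1 and -1, distinct, the full sequence cannot converge (a convergent sequence has all subsequences tending to the same limit). So lim a_n does not exist.

DNE


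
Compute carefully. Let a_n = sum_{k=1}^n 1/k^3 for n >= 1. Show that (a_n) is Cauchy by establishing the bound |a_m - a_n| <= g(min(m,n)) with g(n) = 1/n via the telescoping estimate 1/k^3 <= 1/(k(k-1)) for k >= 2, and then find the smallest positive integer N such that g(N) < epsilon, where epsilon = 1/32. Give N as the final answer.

For m > n >= 1: |a_m - a_n| = sum_{k=n+1}^m 1/k^3.
Use 1/k^3 <= 1/(k(k-1)) = 1/(k-1) - 1/k for k >= 2 (which holds since k^3 >= k^2 >= k(k-1) for k >= 2):
sum_{k=n+1}^m 1/k^3 <= sum_{k=n+1}^m (1/(k-1) - 1/k) = 1/n - 1/m <= 1/n.
By symmetry the same bound holds with n,m swapped, so |a_m - a_n| <= 1/min(m,n) = g(min(m,n)). Since g(n) -> 0, (a_n) is Cauchy.
Now solve g(N) < 1/32: 1/N < 1/32 <=> N > 1/(1/32) = 32.
The smallest integer strictly greater than 32 is N = 33.
Check: g(33) = 1/33 < 1/32; g(32) = 1/32 >= 1/32. So N = 33.

33


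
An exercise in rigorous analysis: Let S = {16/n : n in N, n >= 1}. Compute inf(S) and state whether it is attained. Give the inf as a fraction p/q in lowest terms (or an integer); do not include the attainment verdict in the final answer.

Analysis:
- Values: 16, 8, 16/3, 4, ... strictly decreasing.
- The maximum is 16 (n=1); sup = 16 (attained).
- The set is bounded below by 0; 16/n -> 0 so 0 is the greatest lower bound.
- 0 is not in the set, so inf = 0 is not attained.
Conclusion: inf(S) = 0, not attained in S.

0


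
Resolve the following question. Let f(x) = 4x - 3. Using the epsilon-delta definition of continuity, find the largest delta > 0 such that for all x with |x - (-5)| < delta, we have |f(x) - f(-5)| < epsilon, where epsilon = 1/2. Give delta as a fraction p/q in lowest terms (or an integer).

We compute f(-5) = 4*(-5) - 3 = -23.
|f(x) - f(-5)| = |4x - 3 - (-23)| = |4(x - (-5))| = 4|x - (-5)|.
We need 4|x - (-5)| < 1/2, i.e. |x - (-5)| < 1/2 / 4 = 1/8.
So any delta <= 1/8 works. Conversely, if delta > 1/8, then x = -5 + 1/8 satisfies |x - (-5)| = 1/8 < delta but |f(x) - f(-5)| = 4 * 1/8 = 1/2, which is not < 1/2; so no larger delta works.
Hence the largest such delta is 1/8.

1/8


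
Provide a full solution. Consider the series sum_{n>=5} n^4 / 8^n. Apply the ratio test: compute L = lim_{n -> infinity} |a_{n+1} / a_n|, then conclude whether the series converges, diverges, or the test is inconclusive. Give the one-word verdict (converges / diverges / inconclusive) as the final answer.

Let a_n denote the general term. Form the ratio a_{n+1}/a_n and simplify:
a_{n+1}/a_n = (n + 1)^4/(8*n^4)
Take the limit as n -> infinity: L = 1/8.
Since L = 1/8 < 1, the ratio test implies the series converges.

converges


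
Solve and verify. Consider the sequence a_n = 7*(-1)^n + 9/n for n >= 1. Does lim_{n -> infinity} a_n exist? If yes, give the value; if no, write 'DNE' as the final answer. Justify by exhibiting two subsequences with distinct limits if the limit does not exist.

Examine the behaviour of a_n along subsequences.
a_{2k} = 7 + 9/(2k) -> 7. a_{2k+1} = -7 + 9/(2k+1) -> -7.
Since these two subsequential limits are 7 and -7, distinct, the full sequence cannot converge (a convergent sequence has all subsequences tending to the same limit). So lim a_n does not exist.

DNE


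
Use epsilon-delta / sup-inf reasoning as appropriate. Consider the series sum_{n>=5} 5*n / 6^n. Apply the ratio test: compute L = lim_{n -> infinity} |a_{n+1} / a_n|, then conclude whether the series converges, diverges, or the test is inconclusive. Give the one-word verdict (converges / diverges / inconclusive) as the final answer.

Let a_n denote the general term. Form the ratio a_{n+1}/a_n and simplify:
a_{n+1}/a_n = (n + 1)/(6*n)
Take the limit as n -> infinity: L = 1/6.
Since L = 1/6 < 1, the ratio test implies the series converges.

converges


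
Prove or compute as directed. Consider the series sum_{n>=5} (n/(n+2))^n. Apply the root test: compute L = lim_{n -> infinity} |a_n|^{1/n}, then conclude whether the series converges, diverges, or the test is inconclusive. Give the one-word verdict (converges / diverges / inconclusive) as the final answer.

Let a_n denote the general term. Form |a_n|^(1/n) and simplify:
|a_n|^(1/n) = n/(n + 2)
Take the limit as n -> infinity: L = 1.
Since L = 1, the root test is inconclusive. (In fact a_n = (n/(n+2))^n -> e^(-2) != 0, so the nth-term test shows divergence; but the root test itself gives no conclusion.)

inconclusive


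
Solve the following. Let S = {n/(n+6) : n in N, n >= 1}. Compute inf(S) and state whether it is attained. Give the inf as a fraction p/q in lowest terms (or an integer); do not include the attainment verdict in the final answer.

Analysis:
- Values: 1/7, 1/4, 1/3, 2/5, ... strictly increasing.
- Minimum is 1/7 (n=1); inf = 1/7 (attained).
- n/(n+6) = 1 - 6/(n+6) -> 1 from below as n -> infinity, and never equals 1.
- So sup = 1 (not attained).
Conclusion: inf(S) = 1/7, attained in S.

1/7


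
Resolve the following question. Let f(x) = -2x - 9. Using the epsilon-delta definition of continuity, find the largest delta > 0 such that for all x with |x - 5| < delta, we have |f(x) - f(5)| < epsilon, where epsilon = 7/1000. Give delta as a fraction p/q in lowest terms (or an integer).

We compute f(5) = -2*(5) - 9 = -19.
|f(x) - f(5)| = |-2x - 9 - (-19)| = |-2(x - 5)| = 2|x - 5|.
We need 2|x - 5| < 7/1000, i.e. |x - 5| < 7/1000 / 2 = 7/2000.
So any delta <= 7/2000 works. Conversely, if delta > 7/2000, then x = 5 + 7/2000 satisfies |x - 5| = 7/2000 < delta but |f(x) - f(5)| = 2 * 7/2000 = 7/1000, which is not < 7/1000; so no larger delta works.
Hence the largest such delta is 7/2000.

7/2000


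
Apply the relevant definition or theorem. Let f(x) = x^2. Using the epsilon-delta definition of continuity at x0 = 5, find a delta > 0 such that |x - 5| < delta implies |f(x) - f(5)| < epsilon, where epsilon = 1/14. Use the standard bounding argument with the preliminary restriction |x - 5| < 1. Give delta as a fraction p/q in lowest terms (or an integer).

Factor: |x^2 - (5)^2| = |x - 5| * |x + 5|.
Impose |x - 5| < 1 first. Then |x + 5| = |(x - 5) + 2*(5)| <= |x - 5| + 2*|5| < 1 + 10 = 11.
So |x^2 - (5)^2| < delta * 11.
We need delta * 11 <= 1/14, i.e. delta <= 1/14/11 = 1/154.
Since 1/154 < 1, this is tighter than 1; take delta = 1/154.
So delta = 1/154 works.

1/154


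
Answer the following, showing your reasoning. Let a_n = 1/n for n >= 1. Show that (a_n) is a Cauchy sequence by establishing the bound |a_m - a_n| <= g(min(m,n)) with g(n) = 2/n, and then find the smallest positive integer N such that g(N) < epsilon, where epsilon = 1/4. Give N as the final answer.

For any m, n >= 1, by the triangle inequality:
|a_m - a_n| = |1/m - 1/n| <= 1/m + 1/n <= 2/min(m,n).
So g(n) = 2/n bounds the Cauchy difference. Since g(n) -> 0, (a_n) is Cauchy.
Now solve g(N) < 1/4: 2/N < 1/4 <=> N > 2 / (1/4) = 8.
The smallest integer strictly greater than 8 is N = 9.
Check: g(9) = 2/9 = 2/9 < 1/4; g(8) = 1/4 >= 1/4. So N = 9.

9


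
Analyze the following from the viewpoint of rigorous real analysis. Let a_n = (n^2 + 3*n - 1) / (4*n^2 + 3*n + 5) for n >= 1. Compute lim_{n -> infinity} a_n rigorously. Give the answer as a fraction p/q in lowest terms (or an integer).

Divide numerator and denominator by n^2, the highest power:
numerator / n^2 = 1 + 3/n - 1/n^2
denominator / n^2 = 4 + 3/n + 5/n^2
As n -> infinity, all terms of the form c/n^k (k >= 1) tend to 0.
So numerator / n^2 -> 1 and denominator / n^2 -> 4.
Therefore lim a_n = 1/4.

1/4


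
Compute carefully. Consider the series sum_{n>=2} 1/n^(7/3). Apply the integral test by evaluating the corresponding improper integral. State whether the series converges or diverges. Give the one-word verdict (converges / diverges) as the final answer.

Let f(x) = x^(-7/3). Then f is positive, continuous, and decreasing on [2, infinity), so the integral test applies.
Compute the improper integral int_{2}^infinity f(x) dx:
  antiderivative F(x) = -3/(4*x^(4/3)).
  As x -> infinity, F(x) -> 0 (since p = 7/3 > 1).
  So int = F(infinity) - F(2) = 0 - (-3*2^(2/3)/16) = 3*2^(2/3)/16.
  Finite, so by the integral test, the series converges.

converges


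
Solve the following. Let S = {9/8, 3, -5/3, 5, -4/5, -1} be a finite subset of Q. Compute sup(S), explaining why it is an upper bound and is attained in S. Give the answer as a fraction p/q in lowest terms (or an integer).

S is finite, so sup(S) = max(S).
Sorted decreasing:
5, 3, 9/8, -4/5, -1, -5/3
The extremum is 5.
For every x in S, x <= 5. And 5 is in S, so it is attained.
Therefore sup(S) = 5.

5


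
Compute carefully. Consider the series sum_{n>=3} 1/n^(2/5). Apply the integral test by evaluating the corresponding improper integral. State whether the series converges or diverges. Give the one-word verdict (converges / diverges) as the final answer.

Let f(x) = x^(-2/5). Then f is positive, continuous, and decreasing on [3, infinity), so the integral test applies.
Compute the improper integral int_{3}^infinity f(x) dx:
  antiderivative F(x) = 5*x^(3/5)/3.
  As x -> infinity, F(x) -> infinity (since p = 2/5 < 1).
  So the integral diverges. By the integral test, the series diverges.

diverges


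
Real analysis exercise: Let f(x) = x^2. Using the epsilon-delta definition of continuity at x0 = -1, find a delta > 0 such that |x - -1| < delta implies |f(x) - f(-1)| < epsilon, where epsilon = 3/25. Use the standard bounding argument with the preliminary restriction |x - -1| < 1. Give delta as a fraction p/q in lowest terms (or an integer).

Factor: |x^2 - (-1)^2| = |x - -1| * |x + -1|.
Impose |x - -1| < 1 first. Then |x + -1| = |(x - -1) + 2*(-1)| <= |x - -1| + 2*|-1| < 1 + 2 = 3.
So |x^2 - (-1)^2| < delta * 3.
We need delta * 3 <= 3/25, i.e. delta <= 3/25/3 = 1/25.
Since 1/25 < 1, this is tighter than 1; take delta = 1/25.
So delta = 1/25 works.

1/25


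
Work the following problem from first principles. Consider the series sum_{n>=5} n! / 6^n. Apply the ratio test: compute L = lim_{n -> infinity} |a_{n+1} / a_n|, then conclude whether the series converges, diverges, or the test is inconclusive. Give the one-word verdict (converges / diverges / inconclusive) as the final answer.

Let a_n denote the general term. Form the ratio a_{n+1}/a_n and simplify:
a_{n+1}/a_n = n/6 + 1/6
Take the limit as n -> infinity: L = infinity.
Since L = infinity > 1 (or L = infinity), the ratio test implies the series diverges.

diverges


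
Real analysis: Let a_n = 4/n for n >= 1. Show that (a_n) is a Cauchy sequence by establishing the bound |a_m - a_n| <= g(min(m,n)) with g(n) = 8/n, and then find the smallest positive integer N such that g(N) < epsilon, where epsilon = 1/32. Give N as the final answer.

For any m, n >= 1, by the triangle inequality:
|a_m - a_n| = |4/m - 4/n| <= 4*1/m + 4*1/n <= 8/min(m,n).
So g(n) = 8/n bounds the Cauchy difference. Since g(n) -> 0, (a_n) is Cauchy.
Now solve g(N) < 1/32: 8/N < 1/32 <=> N > 8 / (1/32) = 256.
The smallest integer strictly greater than 256 is N = 257.
Check: g(257) = 8/257 = 8/257 < 1/32; g(256) = 1/32 >= 1/32. So N = 257.

257


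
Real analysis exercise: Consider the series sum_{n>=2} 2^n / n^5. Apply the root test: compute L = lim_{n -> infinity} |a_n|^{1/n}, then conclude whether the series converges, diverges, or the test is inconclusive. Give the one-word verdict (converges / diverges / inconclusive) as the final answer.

Let a_n denote the general term. Form |a_n|^(1/n) and simplify:
|a_n|^(1/n) = 2/n^(5/n)
Take the limit as n -> infinity: L = 2.
Since L = 2 > 1, the root test implies divergence.

diverges


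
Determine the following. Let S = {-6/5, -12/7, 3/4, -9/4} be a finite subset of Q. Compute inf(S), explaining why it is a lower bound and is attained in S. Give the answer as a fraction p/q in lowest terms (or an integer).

S is finite, so inf(S) = min(S).
Sorted increasing:
-9/4, -12/7, -6/5, 3/4
The extremum is -9/4.
For every x in S, x >= -9/4. And -9/4 is in S, so it is attained.
Therefore inf(S) = -9/4.

-9/4


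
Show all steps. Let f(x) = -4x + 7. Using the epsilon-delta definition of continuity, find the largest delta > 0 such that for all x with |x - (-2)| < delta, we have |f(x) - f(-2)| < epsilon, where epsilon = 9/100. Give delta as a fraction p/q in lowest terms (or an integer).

We compute f(-2) = -4*(-2) + 7 = 15.
|f(x) - f(-2)| = |-4x + 7 - (15)| = |-4(x - (-2))| = 4|x - (-2)|.
We need 4|x - (-2)| < 9/100, i.e. |x - (-2)| < 9/100 / 4 = 9/400.
So any delta <= 9/400 works. Conversely, if delta > 9/400, then x = -2 + 9/400 satisfies |x - (-2)| = 9/400 < delta but |f(x) - f(-2)| = 4 * 9/400 = 9/100, which is not < 9/100; so no larger delta works.
Hence the largest such delta is 9/400.

9/400


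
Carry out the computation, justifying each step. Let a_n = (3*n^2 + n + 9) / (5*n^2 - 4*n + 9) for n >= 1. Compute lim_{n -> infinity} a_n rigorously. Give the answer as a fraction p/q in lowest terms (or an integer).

Divide numerator and denominator by n^2, the highest power:
numerator / n^2 = 3 + 1/n + 9/n^2
denominator / n^2 = 5 - 4/n + 9/n^2
As n -> infinity, all terms of the form c/n^k (k >= 1) tend to 0.
So numerator / n^2 -> 3 and denominator / n^2 -> 5.
Therefore lim a_n = 3/5.

3/5


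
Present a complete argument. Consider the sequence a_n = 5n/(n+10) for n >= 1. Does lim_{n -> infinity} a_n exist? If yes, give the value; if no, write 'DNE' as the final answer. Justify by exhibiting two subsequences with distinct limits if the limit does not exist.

Examine the behaviour of a_n along subsequences.
Even-n subsequence a_{2k} = 5(2k)/(2k+10) -> 5. Odd-n subsequence a_{2k+1} = 5(2k+1)/(2k+11) -> 5. Both tend to 5, which suggests the limit is 5; verify directly.
|a_n - 5| = |5n - 5(n+10)| / (n+10) = 50/(n+10) < 50/n for every n >= 1.
Given epsilon > 0, choose a positive integer N > 50/epsilon. Then for all n >= N, |a_n - 5| < 50/n <= 50/N < epsilon.
So by the definition of the limit, lim a_n exists and equals 5.

5


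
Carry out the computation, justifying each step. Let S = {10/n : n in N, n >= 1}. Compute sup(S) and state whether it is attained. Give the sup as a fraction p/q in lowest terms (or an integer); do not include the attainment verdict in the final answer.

Analysis:
- Values: 10, 5, 10/3, 5/2, ... strictly decreasing.
- The maximum is 10 (n=1); sup = 10 (attained).
- The set is bounded below by 0; 10/n -> 0 so 0 is the greatest lower bound.
- 0 is not in the set, so inf = 0 is not attained.
Conclusion: sup(S) = 10, attained in S.

10


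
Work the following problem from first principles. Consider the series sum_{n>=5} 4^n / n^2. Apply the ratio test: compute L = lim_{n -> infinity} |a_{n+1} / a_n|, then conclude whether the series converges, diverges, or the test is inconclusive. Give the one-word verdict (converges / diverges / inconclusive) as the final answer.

Let a_n denote the general term. Form the ratio a_{n+1}/a_n and simplify:
a_{n+1}/a_n = 4*n^2/(n + 1)^2
Take the limit as n -> infinity: L = 4.
Since L = 4 > 1 (or L = infinity), the ratio test implies the series diverges.

diverges


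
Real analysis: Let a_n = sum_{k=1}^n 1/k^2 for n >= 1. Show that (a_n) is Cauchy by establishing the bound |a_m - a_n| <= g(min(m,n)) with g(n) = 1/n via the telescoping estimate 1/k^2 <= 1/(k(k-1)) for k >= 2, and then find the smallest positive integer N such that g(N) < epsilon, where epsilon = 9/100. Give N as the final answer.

For m > n >= 1: |a_m - a_n| = sum_{k=n+1}^m 1/k^2.
Use 1/k^2 <= 1/(k(k-1)) = 1/(k-1) - 1/k for k >= 2:
sum_{k=n+1}^m 1/k^2 <= sum_{k=n+1}^m (1/(k-1) - 1/k) = 1/n - 1/m <= 1/n.
By symmetry the same bound holds with n,m swapped, so |a_m - a_n| <= 1/min(m,n) = g(min(m,n)). Since g(n) -> 0, (a_n) is Cauchy.
Now solve g(N) < 9/100: 1/N < 9/100 <=> N > 1/(9/100) = 100/9.
The smallest integer strictly greater than 100/9 is N = 12.
Check: g(12) = 1/12 < 9/100; g(11) = 1/11 >= 9/100. So N = 12.

12


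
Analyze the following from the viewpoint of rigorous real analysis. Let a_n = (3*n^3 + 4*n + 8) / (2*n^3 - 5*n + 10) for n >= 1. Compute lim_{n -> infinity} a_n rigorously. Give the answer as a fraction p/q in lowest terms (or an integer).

Divide numerator and denominator by n^3, the highest power:
numerator / n^3 = 3 + 4/n^2 + 8/n^3
denominator / n^3 = 2 - 5/n^2 + 10/n^3
As n -> infinity, all terms of the form c/n^k (k >= 1) tend to 0.
So numerator / n^3 -> 3 and denominator / n^3 -> 2.
Therefore lim a_n = 3/2.

3/2


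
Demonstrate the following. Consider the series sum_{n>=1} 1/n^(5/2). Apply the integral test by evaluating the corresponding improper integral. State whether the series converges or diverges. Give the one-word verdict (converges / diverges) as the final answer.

Let f(x) = x^(-5/2). Then f is positive, continuous, and decreasing on [1, infinity), so the integral test applies.
Compute the improper integral int_{1}^infinity f(x) dx:
  antiderivative F(x) = -2/(3*x^(3/2)).
  As x -> infinity, F(x) -> 0 (since p = 5/2 > 1).
  So int = F(infinity) - F(1) = 0 - (-2/3) = 2/3.
  Finite, so by the integral test, the series converges.

converges


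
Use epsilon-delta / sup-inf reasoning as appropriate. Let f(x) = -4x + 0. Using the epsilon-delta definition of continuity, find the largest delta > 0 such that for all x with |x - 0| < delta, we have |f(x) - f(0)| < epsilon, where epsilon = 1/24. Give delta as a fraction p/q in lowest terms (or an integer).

We compute f(0) = -4*(0) + 0 = 0.
|f(x) - f(0)| = |-4x + 0 - (0)| = |-4(x - 0)| = 4|x - 0|.
We need 4|x - 0| < 1/24, i.e. |x - 0| < 1/24 / 4 = 1/96.
So any delta <= 1/96 works. Conversely, if delta > 1/96, then x = 0 + 1/96 satisfies |x - 0| = 1/96 < delta but |f(x) - f(0)| = 4 * 1/96 = 1/24, which is not < 1/24; so no larger delta works.
Hence the largest such delta is 1/96.

1/96


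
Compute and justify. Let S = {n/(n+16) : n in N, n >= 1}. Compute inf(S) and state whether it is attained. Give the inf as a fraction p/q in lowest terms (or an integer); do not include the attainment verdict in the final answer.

Analysis:
- Values: 1/17, 1/9, 3/19, 1/5, ... strictly increasing.
- Minimum is 1/17 (n=1); inf = 1/17 (attained).
- n/(n+16) = 1 - 16/(n+16) -> 1 from below as n -> infinity, and never equals 1.
- So sup = 1 (not attained).
Conclusion: inf(S) = 1/17, attained in S.

1/17


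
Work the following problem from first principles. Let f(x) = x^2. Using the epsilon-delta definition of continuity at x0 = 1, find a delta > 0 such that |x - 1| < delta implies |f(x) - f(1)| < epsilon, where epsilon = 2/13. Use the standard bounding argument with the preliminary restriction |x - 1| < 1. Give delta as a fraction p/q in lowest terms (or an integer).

Factor: |x^2 - (1)^2| = |x - 1| * |x + 1|.
Impose |x - 1| < 1 first. Then |x + 1| = |(x - 1) + 2*(1)| <= |x - 1| + 2*|1| < 1 + 2 = 3.
So |x^2 - (1)^2| < delta * 3.
We need delta * 3 <= 2/13, i.e. delta <= 2/13/3 = 2/39.
Since 2/39 < 1, this is tighter than 1; take delta = 2/39.
So delta = 2/39 works.

2/39


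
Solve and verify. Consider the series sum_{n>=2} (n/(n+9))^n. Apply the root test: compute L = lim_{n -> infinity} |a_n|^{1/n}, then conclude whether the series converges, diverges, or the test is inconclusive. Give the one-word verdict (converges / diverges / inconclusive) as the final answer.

Let a_n denote the general term. Form |a_n|^(1/n) and simplify:
|a_n|^(1/n) = n/(n + 9)
Take the limit as n -> infinity: L = 1.
Since L = 1, the root test is inconclusive. (In fact a_n = (n/(n+9))^n -> e^(-9) != 0, so the nth-term test shows divergence; but the root test itself gives no conclusion.)

inconclusive


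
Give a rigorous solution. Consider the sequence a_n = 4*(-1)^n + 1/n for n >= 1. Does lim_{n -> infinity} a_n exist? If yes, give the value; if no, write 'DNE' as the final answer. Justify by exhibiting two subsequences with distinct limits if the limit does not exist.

Examine the behaviour of a_n along subsequences.
a_{2k} = 4 + 1/(2k) -> 4. a_{2k+1} = -4 + 1/(2k+1) -> -4.
Since these two subsequential limits are 4 and -4, distinct, the full sequence cannot converge (a convergent sequence has all subsequences tending to the same limit). So lim a_n does not exist.

DNE


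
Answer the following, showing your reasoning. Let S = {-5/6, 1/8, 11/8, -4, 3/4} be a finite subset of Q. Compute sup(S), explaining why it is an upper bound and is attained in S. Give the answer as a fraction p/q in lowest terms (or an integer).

S is finite, so sup(S) = max(S).
Sorted decreasing:
11/8, 3/4, 1/8, -5/6, -4
The extremum is 11/8.
For every x in S, x <= 11/8. And 11/8 is in S, so it is attained.
Therefore sup(S) = 11/8.

11/8


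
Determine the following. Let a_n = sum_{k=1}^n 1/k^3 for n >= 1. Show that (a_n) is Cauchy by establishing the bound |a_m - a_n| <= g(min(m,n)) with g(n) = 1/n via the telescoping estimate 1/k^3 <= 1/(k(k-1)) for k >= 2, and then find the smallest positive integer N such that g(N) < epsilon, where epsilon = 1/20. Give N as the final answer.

For m > n >= 1: |a_m - a_n| = sum_{k=n+1}^m 1/k^3.
Use 1/k^3 <= 1/(k(k-1)) = 1/(k-1) - 1/k for k >= 2 (which holds since k^3 >= k^2 >= k(k-1) for k >= 2):
sum_{k=n+1}^m 1/k^3 <= sum_{k=n+1}^m (1/(k-1) - 1/k) = 1/n - 1/m <= 1/n.
By symmetry the same bound holds with n,m swapped, so |a_m - a_n| <= 1/min(m,n) = g(min(m,n)). Since g(n) -> 0, (a_n) is Cauchy.
Now solve g(N) < 1/20: 1/N < 1/20 <=> N > 1/(1/20) = 20.
The smallest integer strictly greater than 20 is N = 21.
Check: g(21) = 1/21 < 1/20; g(20) = 1/20 >= 1/20. So N = 21.

21


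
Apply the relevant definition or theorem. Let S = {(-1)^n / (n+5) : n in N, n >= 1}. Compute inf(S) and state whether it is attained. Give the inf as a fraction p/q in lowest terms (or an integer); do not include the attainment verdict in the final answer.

Analysis:
- Values: -1/6, 1/7, -1/8, 1/9, -1/10, ...
- Positive terms (even n): 1/(2+5), 1/(4+5), ... decreasing -> max = 1/7 (n=2).
- Negative terms (odd n): -1/(1+5), -1/(3+5), ... increasing -> min = -1/6 (n=1).
- So sup = 1/7 (attained at n=2); inf = -1/6 (attained at n=1).
Conclusion: inf(S) = -1/6, attained in S.

-1/6


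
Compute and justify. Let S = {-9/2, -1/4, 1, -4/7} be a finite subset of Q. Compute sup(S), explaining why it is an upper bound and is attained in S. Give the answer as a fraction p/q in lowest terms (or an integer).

S is finite, so sup(S) = max(S).
Sorted decreasing:
1, -1/4, -4/7, -9/2
The extremum is 1.
For every x in S, x <= 1. And 1 is in S, so it is attained.
Therefore sup(S) = 1.

1


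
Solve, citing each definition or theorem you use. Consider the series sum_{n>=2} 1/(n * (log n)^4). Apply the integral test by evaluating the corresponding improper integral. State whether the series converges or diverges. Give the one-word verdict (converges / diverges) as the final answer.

Let f(x) = 1/(x*log(x)^4). Then f is positive, continuous, and decreasing on [2, infinity), so the integral test applies.
Compute the improper integral int_{2}^infinity f(x) dx:
  antiderivative F(x) = -1/(3*log(x)^3).
  F(x) -> 0 as x -> infinity.  int = 0 - F(2) = 1/(3*log(2)^3) < infinity. By the integral test, the series converges.

converges


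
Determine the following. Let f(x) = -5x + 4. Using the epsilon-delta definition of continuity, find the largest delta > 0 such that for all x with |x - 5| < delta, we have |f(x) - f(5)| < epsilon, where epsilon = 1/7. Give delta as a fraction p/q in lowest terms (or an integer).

We compute f(5) = -5*(5) + 4 = -21.
|f(x) - f(5)| = |-5x + 4 - (-21)| = |-5(x - 5)| = 5|x - 5|.
We need 5|x - 5| < 1/7, i.e. |x - 5| < 1/7 / 5 = 1/35.
So any delta <= 1/35 works. Conversely, if delta > 1/35, then x = 5 + 1/35 satisfies |x - 5| = 1/35 < delta but |f(x) - f(5)| = 5 * 1/35 = 1/7, which is not < 1/7; so no larger delta works.
Hence the largest such delta is 1/35.

1/35


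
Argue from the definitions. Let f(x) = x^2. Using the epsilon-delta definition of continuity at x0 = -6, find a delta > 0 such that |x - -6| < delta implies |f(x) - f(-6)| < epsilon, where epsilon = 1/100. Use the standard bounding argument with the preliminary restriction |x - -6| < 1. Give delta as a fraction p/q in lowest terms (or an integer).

Factor: |x^2 - (-6)^2| = |x - -6| * |x + -6|.
Impose |x - -6| < 1 first. Then |x + -6| = |(x - -6) + 2*(-6)| <= |x - -6| + 2*|-6| < 1 + 12 = 13.
So |x^2 - (-6)^2| < delta * 13.
We need delta * 13 <= 1/100, i.e. delta <= 1/100/13 = 1/1300.
Since 1/1300 < 1, this is tighter than 1; take delta = 1/1300.
So delta = 1/1300 works.

1/1300


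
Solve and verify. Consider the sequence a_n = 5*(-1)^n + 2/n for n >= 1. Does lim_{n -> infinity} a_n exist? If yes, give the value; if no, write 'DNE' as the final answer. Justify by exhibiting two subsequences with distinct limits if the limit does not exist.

Examine the behaviour of a_n along subsequences.
a_{2k} = 5 + 2/(2k) -> 5. a_{2k+1} = -5 + 2/(2k+1) -> -5.
Since these two subsequential limits are 5 and -5, distinct, the full sequence cannot converge (a convergent sequence has all subsequences tending to the same limit). So lim a_n does not exist.

DNE


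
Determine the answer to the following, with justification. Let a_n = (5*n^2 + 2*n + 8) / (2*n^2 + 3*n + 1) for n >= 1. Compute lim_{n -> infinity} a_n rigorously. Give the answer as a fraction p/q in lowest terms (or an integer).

Divide numerator and denominator by n^2, the highest power:
numerator / n^2 = 5 + 2/n + 8/n^2
denominator / n^2 = 2 + 3/n + n^(-2)
As n -> infinity, all terms of the form c/n^k (k >= 1) tend to 0.
So numerator / n^2 -> 5 and denominator / n^2 -> 2.
Therefore lim a_n = 5/2.

5/2


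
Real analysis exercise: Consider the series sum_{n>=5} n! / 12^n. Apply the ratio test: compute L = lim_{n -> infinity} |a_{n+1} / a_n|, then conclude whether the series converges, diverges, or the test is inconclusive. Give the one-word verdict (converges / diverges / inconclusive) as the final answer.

Let a_n denote the general term. Form the ratio a_{n+1}/a_n and simplify:
a_{n+1}/a_n = n/12 + 1/12
Take the limit as n -> infinity: L = infinity.
Since L = infinity > 1 (or L = infinity), the ratio test implies the series diverges.

diverges


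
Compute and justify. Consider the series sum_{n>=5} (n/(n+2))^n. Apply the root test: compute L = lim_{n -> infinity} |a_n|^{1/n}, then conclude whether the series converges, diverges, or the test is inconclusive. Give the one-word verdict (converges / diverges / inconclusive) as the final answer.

Let a_n denote the general term. Form |a_n|^(1/n) and simplify:
|a_n|^(1/n) = n/(n + 2)
Take the limit as n -> infinity: L = 1.
Since L = 1, the root test is inconclusive. (In fact a_n = (n/(n+2))^n -> e^(-2) != 0, so the nth-term test shows divergence; but the root test itself gives no conclusion.)

inconclusive


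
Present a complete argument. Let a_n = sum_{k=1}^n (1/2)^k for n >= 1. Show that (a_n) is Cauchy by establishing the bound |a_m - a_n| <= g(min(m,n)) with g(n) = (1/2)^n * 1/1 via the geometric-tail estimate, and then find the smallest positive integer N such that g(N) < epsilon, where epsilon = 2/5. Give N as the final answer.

For m > n >= 1: |a_m - a_n| = sum_{k=n+1}^m (1/2)^k < sum_{k=n+1}^infinity (1/2)^k = (1/2)^(n+1) / (1 - 1/2) = (1/2)^n * (1/2) * (2/1) = (1/2)^n * 1/1.
So g(n) = (1/2)^n / 1. Since g(n) -> 0, (a_n) is Cauchy.
Now solve g(N) < 2/5: (1/2)^N / 1 < 2/5 <=> 2^N > 1 / (1 * 2/5) = 5/2.
Check powers of 2: 2^1 = 2 <= 5/2, 2^2 = 4 > 5/2.
So the smallest such N is 2. Check: g(2) = 1/(1 * 4) = 1/4 < 2/5.

2


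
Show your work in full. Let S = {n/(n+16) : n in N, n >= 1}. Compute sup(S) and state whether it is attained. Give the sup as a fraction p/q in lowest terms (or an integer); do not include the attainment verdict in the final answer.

Analysis:
- Values: 1/17, 1/9, 3/19, 1/5, ... strictly increasing.
- Minimum is 1/17 (n=1); inf = 1/17 (attained).
- n/(n+16) = 1 - 16/(n+16) -> 1 from below as n -> infinity, and never equals 1.
- So sup = 1 (not attained).
Conclusion: sup(S) = 1, not attained in S.

1


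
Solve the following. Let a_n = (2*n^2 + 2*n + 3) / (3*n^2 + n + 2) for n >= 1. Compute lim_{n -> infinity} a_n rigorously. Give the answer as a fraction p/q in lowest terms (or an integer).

Divide numerator and denominator by n^2, the highest power:
numerator / n^2 = 2 + 2/n + 3/n^2
denominator / n^2 = 3 + 1/n + 2/n^2
As n -> infinity, all terms of the form c/n^k (k >= 1) tend to 0.
So numerator / n^2 -> 2 and denominator / n^2 -> 3.
Therefore lim a_n = 2/3.

2/3


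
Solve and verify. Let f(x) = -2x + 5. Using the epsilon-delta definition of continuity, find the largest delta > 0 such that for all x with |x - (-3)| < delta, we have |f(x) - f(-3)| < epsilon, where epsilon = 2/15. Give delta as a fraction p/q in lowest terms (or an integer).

We compute f(-3) = -2*(-3) + 5 = 11.
|f(x) - f(-3)| = |-2x + 5 - (11)| = |-2(x - (-3))| = 2|x - (-3)|.
We need 2|x - (-3)| < 2/15, i.e. |x - (-3)| < 2/15 / 2 = 1/15.
So any delta <= 1/15 works. Conversely, if delta > 1/15, then x = -3 + 1/15 satisfies |x - (-3)| = 1/15 < delta but |f(x) - f(-3)| = 2 * 1/15 = 2/15, which is not < 2/15; so no larger delta works.
Hence the largest such delta is 1/15.

1/15


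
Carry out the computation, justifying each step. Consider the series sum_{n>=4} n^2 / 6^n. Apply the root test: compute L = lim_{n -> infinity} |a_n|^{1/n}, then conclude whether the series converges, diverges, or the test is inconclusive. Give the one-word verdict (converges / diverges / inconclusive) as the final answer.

Let a_n denote the general term. Form |a_n|^(1/n) and simplify:
|a_n|^(1/n) = n^(2/n)/6
Take the limit as n -> infinity: L = 1/6.
Since L = 1/6 < 1, the root test implies convergence.

converges


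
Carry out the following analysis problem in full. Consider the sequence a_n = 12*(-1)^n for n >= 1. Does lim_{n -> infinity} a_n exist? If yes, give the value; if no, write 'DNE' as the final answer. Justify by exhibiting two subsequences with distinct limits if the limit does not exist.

Examine the behaviour of a_n along subsequences.
Even-n subsequence a_{2k} = 12 -> 12. Odd-n subsequence a_{2k+1} = -12 -> -12.
Since these two subsequential limits are 12 and -12, distinct, the full sequence cannot converge (a convergent sequence has all subsequences tending to the same limit). So lim a_n does not exist.

DNE


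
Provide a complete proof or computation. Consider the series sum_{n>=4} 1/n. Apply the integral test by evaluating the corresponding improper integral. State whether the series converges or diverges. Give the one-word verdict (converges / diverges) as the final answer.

Let f(x) = 1/x. Then f is positive, continuous, and decreasing on [4, infinity), so the integral test applies.
Compute the improper integral int_{4}^infinity f(x) dx:
  antiderivative F(x) = log(x).
  As x -> infinity, log(x) -> infinity.
  So int = infinity - log(4) = infinity. By the integral test, the series diverges.

diverges


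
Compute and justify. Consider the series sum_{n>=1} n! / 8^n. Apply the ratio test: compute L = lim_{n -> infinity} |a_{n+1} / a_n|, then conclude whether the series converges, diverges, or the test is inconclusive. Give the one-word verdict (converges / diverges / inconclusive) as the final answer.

Let a_n denote the general term. Form the ratio a_{n+1}/a_n and simplify:
a_{n+1}/a_n = n/8 + 1/8
Take the limit as n -> infinity: L = infinity.
Since L = infinity > 1 (or L = infinity), the ratio test implies the series diverges.

diverges


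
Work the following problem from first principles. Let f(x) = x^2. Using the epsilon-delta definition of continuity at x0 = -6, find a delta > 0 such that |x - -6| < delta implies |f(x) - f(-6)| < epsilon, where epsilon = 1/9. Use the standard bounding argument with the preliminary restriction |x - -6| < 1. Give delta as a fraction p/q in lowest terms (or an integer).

Factor: |x^2 - (-6)^2| = |x - -6| * |x + -6|.
Impose |x - -6| < 1 first. Then |x + -6| = |(x - -6) + 2*(-6)| <= |x - -6| + 2*|-6| < 1 + 12 = 13.
So |x^2 - (-6)^2| < delta * 13.
We need delta * 13 <= 1/9, i.e. delta <= 1/9/13 = 1/117.
Since 1/117 < 1, this is tighter than 1; take delta = 1/117.
So delta = 1/117 works.

1/117
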